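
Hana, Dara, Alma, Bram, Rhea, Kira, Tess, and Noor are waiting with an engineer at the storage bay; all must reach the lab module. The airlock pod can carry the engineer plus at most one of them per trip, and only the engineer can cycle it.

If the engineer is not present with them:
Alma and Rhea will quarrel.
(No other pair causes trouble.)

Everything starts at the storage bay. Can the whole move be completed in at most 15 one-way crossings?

Yes

Yes — this plan uses 15 crossings (≤ 15):
1. Engineer goes to the lab module with Alma.  [the storage bay: Bram, Dara, Hana, Kira, Noor, Rhea, Tess | the lab module: Alma]
2. Engineer goes back to the storage bay alone.  [the storage bay: Bram, Dara, Hana, Kira, Noor, Rhea, Tess | the lab module: Alma]
3. Engineer goes to the lab module with Hana.  [the storage bay: Bram, Dara, Kira, Noor, Rhea, Tess | the lab module: Alma, Hana]
4. Engineer goes back to the storage bay alone.  [the storage bay: Bram, Dara, Kira, Noor, Rhea, Tess | the lab module: Alma, Hana]
5. Engineer goes to the lab module with Dara.  [the storage bay: Bram, Kira, Noor, Rhea, Tess | the lab module: Alma, Dara, Hana]
6. Engineer goes back to the storage bay alone.  [the storage bay: Bram, Kira, Noor, Rhea, Tess | the lab module: Alma, Dara, Hana]
7. Engineer goes to the lab module with Bram.  [the storage bay: Kira, Noor, Rhea, Tess | the lab module: Alma, Bram, Dara, Hana]
8. Engineer goes back to the storage bay alone.  [the storage bay: Kira, Noor, Rhea, Tess | the lab module: Alma, Bram, Dara, Hana]
9. Engineer goes to the lab module with Kira.  [the storage bay: Noor, Rhea, Tess | the lab module: Alma, Bram, Dara, Hana, Kira]
10. Engineer goes back to the storage bay alone.  [the storage bay: Noor, Rhea, Tess | the lab module: Alma, Bram, Dara, Hana, Kira]
11. Engineer goes to the lab module with Tess.  [the storage bay: Noor, Rhea | the lab module: Alma, Bram, Dara, Hana, Kira, Tess]
12. Engineer goes back to the storage bay alone.  [the storage bay: Noor, Rhea | the lab module: Alma, Bram, Dara, Hana, Kira, Tess]
13. Engineer goes to the lab module with Noor.  [the storage bay: Rhea | the lab module: Alma, Bram, Dara, Hana, Kira, Noor, Tess]
14. Engineer goes back to the storage bay alone.  [the storage bay: Rhea | the lab module: Alma, Bram, Dara, Hana, Kira, Noor, Tess]
15. Engineer goes to the lab module with Rhea.  [the storage bay: — | the lab module: Alma, Bram, Dara, Hana, Kira, Noor, Rhea, Tess]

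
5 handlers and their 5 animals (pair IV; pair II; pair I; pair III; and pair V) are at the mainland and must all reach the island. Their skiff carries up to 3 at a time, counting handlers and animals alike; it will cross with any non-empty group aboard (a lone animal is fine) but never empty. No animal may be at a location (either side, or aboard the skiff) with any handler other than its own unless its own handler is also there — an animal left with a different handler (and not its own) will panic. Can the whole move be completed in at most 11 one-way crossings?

Yes — this plan uses 11 crossings (≤ 11):
1. animal IV and handler IV cross → the island.
2. handler IV crosses ← the mainland.
3. animal I, animal II, and animal III cross → the island.
4. animal IV crosses ← the mainland.
5. handler I, handler II, and handler III cross → the island.
6. animal II and handler II cross ← the mainland.
7. handler II, handler IV, and handler V cross → the island.
8. animal I crosses ← the mainland.
9. animal II and animal IV cross → the island.
10. animal IV crosses ← the mainland.
11. animal I, animal IV, and animal V cross → the island.

Yes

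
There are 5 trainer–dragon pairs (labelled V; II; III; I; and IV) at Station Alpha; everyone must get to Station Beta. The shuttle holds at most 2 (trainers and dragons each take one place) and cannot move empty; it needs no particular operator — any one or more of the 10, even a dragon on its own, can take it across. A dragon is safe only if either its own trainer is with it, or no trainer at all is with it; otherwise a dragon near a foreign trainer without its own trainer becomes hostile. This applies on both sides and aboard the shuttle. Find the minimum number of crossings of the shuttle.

impossible

Following every safe sequence of crossings from the start, the most of the 10 that can be at Station Beta as the shuttle arrives there on crossings 1, 3, 5, 7 is 2, 3, 4, 5 respectively; the best ever achieved is 5 of 10.
From crossing 9 on, no configuration arises that was not already reachable earlier: only 82 distinct safe configurations (who is on which side, and where the shuttle is) can ever be reached, none of them has everyone across, and every continuation just revisits them. So no valid plan exists.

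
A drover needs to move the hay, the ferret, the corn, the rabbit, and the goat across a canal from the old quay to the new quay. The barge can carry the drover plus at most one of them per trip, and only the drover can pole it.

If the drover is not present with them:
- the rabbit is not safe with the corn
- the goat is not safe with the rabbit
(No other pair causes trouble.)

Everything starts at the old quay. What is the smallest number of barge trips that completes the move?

Counting alone: the drover can take at most 1 across per trip to the new quay, so moving all 5 needs at least 5 loaded trips out, with a return between consecutive ones — at least 9 crossings.
The safety rule pushes this higher. Following every safe sequence of crossings, the most of the 5 that can be at the new quay as the barge arrives there on crossing 9 is 4 — never all 5.
So no plan with fewer than 11 crossings exists, and this one achieves 11:
1. Drover goes to the new quay with the rabbit.
2. Drover goes back to the old quay alone.
3. Drover goes to the new quay with the hay.
4. Drover goes back to the old quay alone.
5. Drover goes to the new quay with the ferret.
6. Drover goes back to the old quay alone.
7. Drover goes to the new quay with the corn.
8. Drover goes back to the old quay with the rabbit.
9. Drover goes to the new quay with the goat.
10. Drover goes back to the old quay alone.
11. Drover goes to the new quay with the rabbit.

11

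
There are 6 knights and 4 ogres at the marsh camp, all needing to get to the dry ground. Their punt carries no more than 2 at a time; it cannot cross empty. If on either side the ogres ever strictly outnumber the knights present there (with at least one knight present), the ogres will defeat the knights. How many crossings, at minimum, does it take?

Counting alone: each trip to the dry ground takes at most 2 across and each return brings at least 1 back, so after t trips out (and t−1 returns) at most 2t − (t−1) of the 10 are across; that first reaches 10 at t = 9, so at least 17 crossings are needed.
The plan below uses exactly 17 crossings, so it is optimal:
1. 2 ogres → the dry ground.  (the marsh camp: 6K 2O; the dry ground: 0K 2O)
2. 1 ogre ← the marsh camp.  (the marsh camp: 6K 3O; the dry ground: 0K 1O)
3. 2 ogres → the dry ground.  (the marsh camp: 6K 1O; the dry ground: 0K 3O)
4. 1 ogre ← the marsh camp.  (the marsh camp: 6K 2O; the dry ground: 0K 2O)
5. 2 knights → the dry ground.  (the marsh camp: 4K 2O; the dry ground: 2K 2O)
6. 1 ogre ← the marsh camp.  (the marsh camp: 4K 3O; the dry ground: 2K 1O)
7. 1 knight and 1 ogre → the dry ground.  (the marsh camp: 3K 2O; the dry ground: 3K 2O)
8. 1 ogre ← the marsh camp.  (the marsh camp: 3K 3O; the dry ground: 3K 1O)
9. 2 ogres → the dry ground.  (the marsh camp: 3K 1O; the dry ground: 3K 3O)
10. 1 ogre ← the marsh camp.  (the marsh camp: 3K 2O; the dry ground: 3K 2O)
11. 1 knight and 1 ogre → the dry ground.  (the marsh camp: 2K 1O; the dry ground: 4K 3O)
12. 1 ogre ← the marsh camp.  (the marsh camp: 2K 2O; the dry ground: 4K 2O)
13. 2 ogres → the dry ground.  (the marsh camp: 2K 0O; the dry ground: 4K 4O)
14. 1 ogre ← the marsh camp.  (the marsh camp: 2K 1O; the dry ground: 4K 3O)
15. 1 knight and 1 ogre → the dry ground.  (the marsh camp: 1K 0O; the dry ground: 5K 4O)
16. 1 ogre ← the marsh camp.  (the marsh camp: 1K 1O; the dry ground: 5K 3O)
17. 1 knight and 1 ogre → the dry ground.  (the marsh camp: 0K 0O; the dry ground: 6K 4O)

17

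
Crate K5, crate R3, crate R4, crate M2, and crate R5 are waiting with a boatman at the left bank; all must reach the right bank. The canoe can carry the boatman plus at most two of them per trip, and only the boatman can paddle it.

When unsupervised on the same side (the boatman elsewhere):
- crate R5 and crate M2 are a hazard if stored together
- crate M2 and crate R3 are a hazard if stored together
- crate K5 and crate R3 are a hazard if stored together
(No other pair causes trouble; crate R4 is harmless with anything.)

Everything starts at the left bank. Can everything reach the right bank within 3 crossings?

Counting alone: the boatman can take at most 2 across per trip to the right bank, so moving all 5 needs at least 3 loaded trips out, with a return between consecutive ones — at least 5 crossings.
Since 3 < 5, 3 crossings cannot be enough. (The shortest complete plan in fact takes 5:)
1. Boatman goes to the right bank with crate K5 and crate M2.  [the left bank: crate R3, crate R4, crate R5 | the right bank: crate K5, crate M2]
2. Boatman goes back to the left bank alone.  [the left bank: crate R3, crate R4, crate R5 | the right bank: crate K5, crate M2]
3. Boatman goes to the right bank with crate R4.  [the left bank: crate R3, crate R5 | the right bank: crate K5, crate M2, crate R4]
4. Boatman goes back to the left bank alone.  [the left bank: crate R3, crate R5 | the right bank: crate K5, crate M2, crate R4]
5. Boatman goes to the right bank with crate R3 and crate R5.  [the left bank: — | the right bank: crate K5, crate M2, crate R3, crate R4, crate R5]

No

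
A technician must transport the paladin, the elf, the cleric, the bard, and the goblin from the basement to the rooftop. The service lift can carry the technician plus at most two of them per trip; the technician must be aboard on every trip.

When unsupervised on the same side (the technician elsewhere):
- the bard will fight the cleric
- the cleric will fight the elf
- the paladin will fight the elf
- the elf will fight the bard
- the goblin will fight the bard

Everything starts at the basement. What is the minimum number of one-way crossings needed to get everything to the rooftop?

Counting alone: the technician can take at most 2 across per trip to the rooftop, so moving all 5 needs at least 3 loaded trips out, with a return between consecutive ones — at least 5 crossings.
The safety rule pushes this higher. Following every safe sequence of crossings, the most of the 5 that can be at the rooftop as the service lift arrives there on crossing 5 is 4 — never all 5.
So no plan with fewer than 7 crossings exists, and this one achieves 7:
1. Technician goes to the rooftop with the bard and the elf.
2. Technician goes back to the basement with the elf.
3. Technician goes to the rooftop with the elf and the paladin.
4. Technician goes back to the basement with the elf.
5. Technician goes to the rooftop with the cleric and the goblin.
6. Technician goes back to the basement with the bard.
7. Technician goes to the rooftop with the bard and the elf.

7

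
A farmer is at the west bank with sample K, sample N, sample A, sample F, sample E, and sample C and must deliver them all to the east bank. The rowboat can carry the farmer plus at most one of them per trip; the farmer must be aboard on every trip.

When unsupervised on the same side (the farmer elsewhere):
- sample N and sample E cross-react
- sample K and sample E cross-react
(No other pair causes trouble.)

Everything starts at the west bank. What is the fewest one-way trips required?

Counting alone: the farmer can take at most 1 across per trip to the east bank, so moving all 6 needs at least 6 loaded trips out, with a return between consecutive ones — at least 11 crossings.
The safety rule pushes this higher. Following every safe sequence of crossings, the most of the 6 that can be at the east bank as the rowboat arrives there on crossing 11 is 5 — never all 6.
So no plan with fewer than 13 crossings exists, and this one achieves 13:
1. Farmer goes to the east bank with sample E.
2. Farmer goes back to the west bank alone.
3. Farmer goes to the east bank with sample K.
4. Farmer goes back to the west bank with sample E.
5. Farmer goes to the east bank with sample N.
6. Farmer goes back to the west bank alone.
7. Farmer goes to the east bank with sample A.
8. Farmer goes back to the west bank alone.
9. Farmer goes to the east bank with sample F.
10. Farmer goes back to the west bank alone.
11. Farmer goes to the east bank with sample C.
12. Farmer goes back to the west bank alone.
13. Farmer goes to the east bank with sample E.

13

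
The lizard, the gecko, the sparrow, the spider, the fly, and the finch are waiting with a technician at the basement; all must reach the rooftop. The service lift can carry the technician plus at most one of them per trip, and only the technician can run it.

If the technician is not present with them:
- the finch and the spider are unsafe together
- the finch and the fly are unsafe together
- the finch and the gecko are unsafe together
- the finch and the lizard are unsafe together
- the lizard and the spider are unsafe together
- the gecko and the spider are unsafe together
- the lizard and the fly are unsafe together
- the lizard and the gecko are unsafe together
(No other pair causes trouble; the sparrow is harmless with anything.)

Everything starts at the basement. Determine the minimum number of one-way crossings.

impossible

Whatever the first load, the items left behind include a forbidden pair without the technician. No opening move is safe, so no plan exists.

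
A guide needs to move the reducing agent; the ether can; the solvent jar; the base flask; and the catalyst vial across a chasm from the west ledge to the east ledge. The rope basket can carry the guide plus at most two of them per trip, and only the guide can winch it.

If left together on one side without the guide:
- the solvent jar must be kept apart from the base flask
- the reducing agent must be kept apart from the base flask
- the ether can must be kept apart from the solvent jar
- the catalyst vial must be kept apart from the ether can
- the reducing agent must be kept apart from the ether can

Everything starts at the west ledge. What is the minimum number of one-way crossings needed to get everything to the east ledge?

7

Counting alone: the guide can take at most 2 across per trip to the east ledge, so moving all 5 needs at least 3 loaded trips out, with a return between consecutive ones — at least 5 crossings.
The safety rule pushes this higher. Following every safe sequence of crossings, the most of the 5 that can be at the east ledge as the rope basket arrives there on crossing 5 is 4 — never all 5.
So no plan with fewer than 7 crossings exists, and this one achieves 7:
1. Guide goes to the east ledge with the base flask and the ether can.  [the west ledge: the catalyst vial, the reducing agent, the solvent jar | the east ledge: the base flask, the ether can]
2. Guide goes back to the west ledge alone.  [the west ledge: the catalyst vial, the reducing agent, the solvent jar | the east ledge: the base flask, the ether can]
3. Guide goes to the east ledge with the reducing agent.  [the west ledge: the catalyst vial, the solvent jar | the east ledge: the base flask, the ether can, the reducing agent]
4. Guide goes back to the west ledge with the base flask and the ether can.  [the west ledge: the base flask, the catalyst vial, the ether can, the solvent jar | the east ledge: the reducing agent]
5. Guide goes to the east ledge with the catalyst vial and the solvent jar.  [the west ledge: the base flask, the ether can | the east ledge: the catalyst vial, the reducing agent, the solvent jar]
6. Guide goes back to the west ledge alone.  [the west ledge: the base flask, the ether can | the east ledge: the catalyst vial, the reducing agent, the solvent jar]
7. Guide goes to the east ledge with the base flask and the ether can.  [the west ledge: — | the east ledge: the base flask, the catalyst vial, the ether can, the reducing agent, the solvent jar]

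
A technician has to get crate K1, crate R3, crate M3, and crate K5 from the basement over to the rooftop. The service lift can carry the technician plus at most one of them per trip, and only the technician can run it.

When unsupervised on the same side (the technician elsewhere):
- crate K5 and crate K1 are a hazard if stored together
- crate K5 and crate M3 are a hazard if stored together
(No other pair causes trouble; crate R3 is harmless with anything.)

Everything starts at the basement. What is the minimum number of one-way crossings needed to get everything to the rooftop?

Counting alone: the technician can take at most 1 across per trip to the rooftop, so moving all 4 needs at least 4 loaded trips out, with a return between consecutive ones — at least 7 crossings.
The safety rule pushes this higher. Following every safe sequence of crossings, the most of the 4 that can be at the rooftop as the service lift arrives there on crossing 7 is 3 — never all 4.
So no plan with fewer than 9 crossings exists, and this one achieves 9:
1. Technician goes to the rooftop with crate K5.  [the basement: crate K1, crate M3, crate R3 | the rooftop: crate K5]
2. Technician goes back to the basement alone.  [the basement: crate K1, crate M3, crate R3 | the rooftop: crate K5]
3. Technician goes to the rooftop with crate K1.  [the basement: crate M3, crate R3 | the rooftop: crate K1, crate K5]
4. Technician goes back to the basement with crate K5.  [the basement: crate K5, crate M3, crate R3 | the rooftop: crate K1]
5. Technician goes to the rooftop with crate M3.  [the basement: crate K5, crate R3 | the rooftop: crate K1, crate M3]
6. Technician goes back to the basement alone.  [the basement: crate K5, crate R3 | the rooftop: crate K1, crate M3]
7. Technician goes to the rooftop with crate R3.  [the basement: crate K5 | the rooftop: crate K1, crate M3, crate R3]
8. Technician goes back to the basement alone.  [the basement: crate K5 | the rooftop: crate K1, crate M3, crate R3]
9. Technician goes to the rooftop with crate K5.  [the basement: — | the rooftop: crate K1, crate K5, crate M3, crate R3]

9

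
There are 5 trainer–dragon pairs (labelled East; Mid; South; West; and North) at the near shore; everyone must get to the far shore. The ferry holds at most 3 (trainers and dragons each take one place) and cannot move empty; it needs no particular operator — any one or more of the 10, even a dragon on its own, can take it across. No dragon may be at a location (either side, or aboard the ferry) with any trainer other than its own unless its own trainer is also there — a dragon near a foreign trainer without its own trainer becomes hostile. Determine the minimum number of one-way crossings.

11

Counting alone: each trip to the far shore takes at most 3 across and each return brings at least 1 back, so after t trips out (and t−1 returns) at most 3t − (t−1) of the 10 are across; that first reaches 10 at t = 5, so at least 9 crossings are needed.
The safety rule pushes this higher. Following every safe sequence of crossings, the most of the 10 that can be at the far shore as the ferry arrives there on crossing 9 is 9 — never all 10.
So no plan with fewer than 11 crossings exists, and this one achieves 11:
1. dragon East and trainer East cross → the far shore.
2. trainer East crosses ← the near shore.
3. dragon Mid, dragon South, and dragon West cross → the far shore.
4. dragon East crosses ← the near shore.
5. trainer Mid, trainer South, and trainer West cross → the far shore.
6. dragon Mid and trainer Mid cross ← the near shore.
7. trainer East, trainer Mid, and trainer North cross → the far shore.
8. dragon South crosses ← the near shore.
9. dragon East and dragon Mid cross → the far shore.
10. dragon East crosses ← the near shore.
11. dragon East, dragon North, and dragon South cross → the far shore.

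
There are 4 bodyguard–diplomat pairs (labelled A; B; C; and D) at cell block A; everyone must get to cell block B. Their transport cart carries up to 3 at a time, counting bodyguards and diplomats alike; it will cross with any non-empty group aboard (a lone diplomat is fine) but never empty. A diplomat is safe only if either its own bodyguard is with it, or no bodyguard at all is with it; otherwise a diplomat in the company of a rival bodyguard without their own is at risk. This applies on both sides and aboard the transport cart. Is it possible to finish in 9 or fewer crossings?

Yes

Yes — this plan uses 9 crossings (≤ 9):
1. bodyguard A and diplomat A cross → cell block B.
2. bodyguard A crosses ← cell block A.
3. bodyguard A, bodyguard B, and diplomat B cross → cell block B.
4. bodyguard A and diplomat A cross ← cell block A.
5. bodyguard A, bodyguard C, and bodyguard D cross → cell block B.
6. diplomat B crosses ← cell block A.
7. diplomat A and diplomat B cross → cell block B.
8. diplomat A crosses ← cell block A.
9. diplomat A, diplomat C, and diplomat D cross → cell block B.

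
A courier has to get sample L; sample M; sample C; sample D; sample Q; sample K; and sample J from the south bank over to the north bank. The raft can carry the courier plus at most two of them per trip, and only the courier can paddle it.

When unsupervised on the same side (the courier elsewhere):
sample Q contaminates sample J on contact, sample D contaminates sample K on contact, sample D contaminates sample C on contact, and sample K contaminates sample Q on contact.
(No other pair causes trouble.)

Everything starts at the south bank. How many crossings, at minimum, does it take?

9

Counting alone: the courier can take at most 2 across per trip to the north bank, so moving all 7 needs at least 4 loaded trips out, with a return between consecutive ones — at least 7 crossings.
The safety rule pushes this higher. Following every safe sequence of crossings, the most of the 7 that can be at the north bank as the raft arrives there on crossing 7 is 6 — never all 7.
So no plan with fewer than 9 crossings exists, and this one achieves 9:
1. Courier goes to the north bank with sample D and sample Q.  [the south bank: sample C, sample J, sample K, sample L, sample M | the north bank: sample D, sample Q]
2. Courier goes back to the south bank alone.  [the south bank: sample C, sample J, sample K, sample L, sample M | the north bank: sample D, sample Q]
3. Courier goes to the north bank with sample L.  [the south bank: sample C, sample J, sample K, sample M | the north bank: sample D, sample L, sample Q]
4. Courier goes back to the south bank alone.  [the south bank: sample C, sample J, sample K, sample M | the north bank: sample D, sample L, sample Q]
5. Courier goes to the north bank with sample C and sample M.  [the south bank: sample J, sample K | the north bank: sample C, sample D, sample L, sample M, sample Q]
6. Courier goes back to the south bank with sample D.  [the south bank: sample D, sample J, sample K | the north bank: sample C, sample L, sample M, sample Q]
7. Courier goes to the north bank with sample J and sample K.  [the south bank: sample D | the north bank: sample C, sample J, sample K, sample L, sample M, sample Q]
8. Courier goes back to the south bank with sample Q.  [the south bank: sample D, sample Q | the north bank: sample C, sample J, sample K, sample L, sample M]
9. Courier goes to the north bank with sample D and sample Q.  [the south bank: — | the north bank: sample C, sample D, sample J, sample K, sample L, sample M, sample Q]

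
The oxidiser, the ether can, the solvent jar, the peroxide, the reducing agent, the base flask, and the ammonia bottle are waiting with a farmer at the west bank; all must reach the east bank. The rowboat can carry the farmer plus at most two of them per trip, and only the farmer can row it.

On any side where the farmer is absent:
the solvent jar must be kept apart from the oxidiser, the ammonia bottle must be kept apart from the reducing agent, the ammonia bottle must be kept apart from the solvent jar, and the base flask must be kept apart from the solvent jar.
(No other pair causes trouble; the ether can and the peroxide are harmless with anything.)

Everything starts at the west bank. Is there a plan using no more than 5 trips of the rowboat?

No

Counting alone: the farmer can take at most 2 across per trip to the east bank, so moving all 7 needs at least 4 loaded trips out, with a return between consecutive ones — at least 7 crossings.
Since 5 < 7, 5 crossings cannot be enough. (The shortest complete plan in fact takes 7:)
1. Farmer goes to the east bank with the reducing agent and the solvent jar.  [the west bank: the ammonia bottle, the base flask, the ether can, the oxidiser, the peroxide | the east bank: the reducing agent, the solvent jar]
2. Farmer goes back to the west bank alone.  [the west bank: the ammonia bottle, the base flask, the ether can, the oxidiser, the peroxide | the east bank: the reducing agent, the solvent jar]
3. Farmer goes to the east bank with the ether can and the peroxide.  [the west bank: the ammonia bottle, the base flask, the oxidiser | the east bank: the ether can, the peroxide, the reducing agent, the solvent jar]
4. Farmer goes back to the west bank alone.  [the west bank: the ammonia bottle, the base flask, the oxidiser | the east bank: the ether can, the peroxide, the reducing agent, the solvent jar]
5. Farmer goes to the east bank with the base flask and the oxidiser.  [the west bank: the ammonia bottle | the east bank: the base flask, the ether can, the oxidiser, the peroxide, the reducing agent, the solvent jar]
6. Farmer goes back to the west bank with the solvent jar.  [the west bank: the ammonia bottle, the solvent jar | the east bank: the base flask, the ether can, the oxidiser, the peroxide, the reducing agent]
7. Farmer goes to the east bank with the ammonia bottle and the solvent jar.  [the west bank: — | the east bank: the ammonia bottle, the base flask, the ether can, the oxidiser, the peroxide, the reducing agent, the solvent jar]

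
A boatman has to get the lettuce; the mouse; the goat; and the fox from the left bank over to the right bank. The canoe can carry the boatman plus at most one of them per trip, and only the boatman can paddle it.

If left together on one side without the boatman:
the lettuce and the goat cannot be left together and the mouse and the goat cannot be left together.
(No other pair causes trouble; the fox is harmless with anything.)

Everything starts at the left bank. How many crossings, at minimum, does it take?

9

Counting alone: the boatman can take at most 1 across per trip to the right bank, so moving all 4 needs at least 4 loaded trips out, with a return between consecutive ones — at least 7 crossings.
The safety rule pushes this higher. Following every safe sequence of crossings, the most of the 4 that can be at the right bank as the canoe arrives there on crossing 7 is 3 — never all 4.
So no plan with fewer than 9 crossings exists, and this one achieves 9:
1. Boatman goes to the right bank with the goat.
2. Boatman goes back to the left bank alone.
3. Boatman goes to the right bank with the lettuce.
4. Boatman goes back to the left bank with the goat.
5. Boatman goes to the right bank with the mouse.
6. Boatman goes back to the left bank alone.
7. Boatman goes to the right bank with the fox.
8. Boatman goes back to the left bank alone.
9. Boatman goes to the right bank with the goat.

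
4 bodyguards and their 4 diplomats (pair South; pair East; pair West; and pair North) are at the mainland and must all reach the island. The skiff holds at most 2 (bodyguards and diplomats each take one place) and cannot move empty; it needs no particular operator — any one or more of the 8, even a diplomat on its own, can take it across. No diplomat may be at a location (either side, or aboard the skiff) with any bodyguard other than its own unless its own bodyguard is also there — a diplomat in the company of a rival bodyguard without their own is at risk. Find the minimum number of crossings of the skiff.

impossible

Following every safe sequence of crossings from the start, the most of the 8 that can be at the island as the skiff arrives there on crossings 1, 3, 5 is 2, 3, 4 respectively; the best ever achieved is 4 of 8.
From crossing 7 on, no configuration arises that was not already reachable earlier: only 44 distinct safe configurations (who is on which side, and where the skiff is) can ever be reached, none of them has everyone across, and every continuation just revisits them. So no valid plan exists.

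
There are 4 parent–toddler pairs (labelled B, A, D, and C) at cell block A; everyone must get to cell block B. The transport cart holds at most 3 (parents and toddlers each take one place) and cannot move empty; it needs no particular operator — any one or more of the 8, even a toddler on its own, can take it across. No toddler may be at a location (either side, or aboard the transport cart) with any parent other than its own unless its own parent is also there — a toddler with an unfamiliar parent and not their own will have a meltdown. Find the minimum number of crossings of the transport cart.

Counting alone: each trip to cell block B takes at most 3 across and each return brings at least 1 back, so after t trips out (and t−1 returns) at most 3t − (t−1) of the 8 are across; that first reaches 8 at t = 4, so at least 7 crossings are needed.
The safety rule pushes this higher. Following every safe sequence of crossings, the most of the 8 that can be at cell block B as the transport cart arrives there on crossing 7 is 7 — never all 8.
So no plan with fewer than 9 crossings exists, and this one achieves 9:
1. parent B and toddler B cross → cell block B.
2. parent B crosses ← cell block A.
3. parent A, parent B, and toddler A cross → cell block B.
4. parent B and toddler B cross ← cell block A.
5. parent B, parent C, and parent D cross → cell block B.
6. toddler A crosses ← cell block A.
7. toddler A and toddler B cross → cell block B.
8. toddler B crosses ← cell block A.
9. toddler B, toddler C, and toddler D cross → cell block B.

9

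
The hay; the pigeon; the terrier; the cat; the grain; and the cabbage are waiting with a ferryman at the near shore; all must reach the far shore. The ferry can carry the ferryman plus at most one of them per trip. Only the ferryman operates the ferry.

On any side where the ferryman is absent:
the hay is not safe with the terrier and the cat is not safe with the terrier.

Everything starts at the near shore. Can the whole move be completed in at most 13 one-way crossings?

Yes

Yes — this plan uses 13 crossings (≤ 13):
1. Ferryman goes to the far shore with the terrier.  [the near shore: the cabbage, the cat, the grain, the hay, the pigeon | the far shore: the terrier]
2. Ferryman goes back to the near shore alone.  [the near shore: the cabbage, the cat, the grain, the hay, the pigeon | the far shore: the terrier]
3. Ferryman goes to the far shore with the hay.  [the near shore: the cabbage, the cat, the grain, the pigeon | the far shore: the hay, the terrier]
4. Ferryman goes back to the near shore with the terrier.  [the near shore: the cabbage, the cat, the grain, the pigeon, the terrier | the far shore: the hay]
5. Ferryman goes to the far shore with the cat.  [the near shore: the cabbage, the grain, the pigeon, the terrier | the far shore: the cat, the hay]
6. Ferryman goes back to the near shore alone.  [the near shore: the cabbage, the grain, the pigeon, the terrier | the far shore: the cat, the hay]
7. Ferryman goes to the far shore with the pigeon.  [the near shore: the cabbage, the grain, the terrier | the far shore: the cat, the hay, the pigeon]
8. Ferryman goes back to the near shore alone.  [the near shore: the cabbage, the grain, the terrier | the far shore: the cat, the hay, the pigeon]
9. Ferryman goes to the far shore with the grain.  [the near shore: the cabbage, the terrier | the far shore: the cat, the grain, the hay, the pigeon]
10. Ferryman goes back to the near shore alone.  [the near shore: the cabbage, the terrier | the far shore: the cat, the grain, the hay, the pigeon]
11. Ferryman goes to the far shore with the cabbage.  [the near shore: the terrier | the far shore: the cabbage, the cat, the grain, the hay, the pigeon]
12. Ferryman goes back to the near shore alone.  [the near shore: the terrier | the far shore: the cabbage, the cat, the grain, the hay, the pigeon]
13. Ferryman goes to the far shore with the terrier.  [the near shore: — | the far shore: the cabbage, the cat, the grain, the hay, the pigeon, the terrier]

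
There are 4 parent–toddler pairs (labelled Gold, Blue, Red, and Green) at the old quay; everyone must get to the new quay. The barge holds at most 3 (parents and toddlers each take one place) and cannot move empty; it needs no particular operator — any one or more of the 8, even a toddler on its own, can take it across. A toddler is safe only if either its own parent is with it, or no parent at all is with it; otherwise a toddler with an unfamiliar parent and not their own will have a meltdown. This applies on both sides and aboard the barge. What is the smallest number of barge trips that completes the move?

9

Counting alone: each trip to the new quay takes at most 3 across and each return brings at least 1 back, so after t trips out (and t−1 returns) at most 3t − (t−1) of the 8 are across; that first reaches 8 at t = 4, so at least 7 crossings are needed.
The safety rule pushes this higher. Following every safe sequence of crossings, the most of the 8 that can be at the new quay as the barge arrives there on crossing 7 is 7 — never all 8.
So no plan with fewer than 9 crossings exists, and this one achieves 9:
1. parent Gold and toddler Gold cross → the new quay.
2. parent Gold crosses ← the old quay.
3. parent Blue, parent Gold, and toddler Blue cross → the new quay.
4. parent Gold and toddler Gold cross ← the old quay.
5. parent Gold, parent Green, and parent Red cross → the new quay.
6. toddler Blue crosses ← the old quay.
7. toddler Blue and toddler Gold cross → the new quay.
8. toddler Gold crosses ← the old quay.
9. toddler Gold, toddler Green, and toddler Red cross → the new quay.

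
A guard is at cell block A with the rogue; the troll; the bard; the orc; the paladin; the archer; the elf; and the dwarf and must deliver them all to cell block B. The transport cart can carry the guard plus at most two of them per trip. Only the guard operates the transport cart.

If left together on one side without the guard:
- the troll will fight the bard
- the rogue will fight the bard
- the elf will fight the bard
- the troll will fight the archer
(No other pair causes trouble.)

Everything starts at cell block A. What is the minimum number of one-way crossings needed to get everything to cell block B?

9

Counting alone: the guard can take at most 2 across per trip to cell block B, so moving all 8 needs at least 4 loaded trips out, with a return between consecutive ones — at least 7 crossings.
The safety rule pushes this higher. Following every safe sequence of crossings, the most of the 8 that can be at cell block B as the transport cart arrives there on crossing 7 is 7 — never all 8.
So no plan with fewer than 9 crossings exists, and this one achieves 9:
1. Guard goes to cell block B with the bard and the troll.
2. Guard goes back to cell block A with the troll.
3. Guard goes to cell block B with the rogue and the troll.
4. Guard goes back to cell block A with the bard.
5. Guard goes to cell block B with the elf and the orc.
6. Guard goes back to cell block A alone.
7. Guard goes to cell block B with the dwarf and the paladin.
8. Guard goes back to cell block A alone.
9. Guard goes to cell block B with the archer and the bard.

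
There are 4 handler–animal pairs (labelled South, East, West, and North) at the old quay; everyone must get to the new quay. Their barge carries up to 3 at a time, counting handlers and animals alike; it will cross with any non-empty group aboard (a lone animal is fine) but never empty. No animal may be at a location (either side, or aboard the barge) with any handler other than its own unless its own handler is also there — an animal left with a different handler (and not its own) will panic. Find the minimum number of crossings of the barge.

Counting alone: each trip to the new quay takes at most 3 across and each return brings at least 1 back, so after t trips out (and t−1 returns) at most 3t − (t−1) of the 8 are across; that first reaches 8 at t = 4, so at least 7 crossings are needed.
The safety rule pushes this higher. Following every safe sequence of crossings, the most of the 8 that can be at the new quay as the barge arrives there on crossing 7 is 7 — never all 8.
So no plan with fewer than 9 crossings exists, and this one achieves 9:
1. animal South and handler South cross → the new quay.
2. handler South crosses ← the old quay.
3. animal East, handler East, and handler South cross → the new quay.
4. animal South and handler South cross ← the old quay.
5. handler North, handler South, and handler West cross → the new quay.
6. animal East crosses ← the old quay.
7. animal East and animal South cross → the new quay.
8. animal South crosses ← the old quay.
9. animal North, animal South, and animal West cross → the new quay.

9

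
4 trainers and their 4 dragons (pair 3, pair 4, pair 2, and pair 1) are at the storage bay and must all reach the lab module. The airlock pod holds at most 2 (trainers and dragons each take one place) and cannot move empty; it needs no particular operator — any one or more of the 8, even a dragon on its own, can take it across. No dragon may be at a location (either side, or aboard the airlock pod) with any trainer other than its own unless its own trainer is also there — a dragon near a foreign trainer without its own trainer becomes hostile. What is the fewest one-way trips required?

Following every safe sequence of crossings from the start, the most of the 8 that can be at the lab module as the airlock pod arrives there on crossings 1, 3, 5 is 2, 3, 4 respectively; the best ever achieved is 4 of 8.
From crossing 7 on, no configuration arises that was not already reachable earlier: only 44 distinct safe configurations (who is on which side, and where the airlock pod is) can ever be reached, none of them has everyone across, and every continuation just revisits them. So no valid plan exists.

impossible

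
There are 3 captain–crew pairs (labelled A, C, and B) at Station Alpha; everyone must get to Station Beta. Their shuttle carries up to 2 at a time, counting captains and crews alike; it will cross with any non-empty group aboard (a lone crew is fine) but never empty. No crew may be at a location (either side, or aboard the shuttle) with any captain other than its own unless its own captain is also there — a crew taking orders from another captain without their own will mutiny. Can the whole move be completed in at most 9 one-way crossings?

No

Counting alone: each trip to Station Beta takes at most 2 across and each return brings at least 1 back, so after t trips out (and t−1 returns) at most 2t − (t−1) of the 6 are across; that first reaches 6 at t = 5, so at least 9 crossings are needed.
The safety rule pushes this higher. Following every safe sequence of crossings, the most of the 6 that can be at Station Beta as the shuttle arrives there on crossing 9 is 5 — never all 6.
So the move cannot be finished within 9 crossings. (The shortest complete plan takes 11:)
1. captain A and crew A cross → Station Beta.
2. captain A crosses ← Station Alpha.
3. crew B and crew C cross → Station Beta.
4. crew A crosses ← Station Alpha.
5. captain B and captain C cross → Station Beta.
6. captain C and crew C cross ← Station Alpha.
7. captain A and captain C cross → Station Beta.
8. crew B crosses ← Station Alpha.
9. crew A and crew C cross → Station Beta.
10. captain B crosses ← Station Alpha.
11. captain B and crew B cross → Station Beta.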